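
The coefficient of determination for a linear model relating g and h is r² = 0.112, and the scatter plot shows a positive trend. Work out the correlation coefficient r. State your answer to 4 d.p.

0.3347

|r| = √0.112 = 0.3347
The association is positive, so r = 0.3347.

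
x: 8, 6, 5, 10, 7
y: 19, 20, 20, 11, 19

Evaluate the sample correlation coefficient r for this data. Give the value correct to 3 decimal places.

n = 5, Σx = 36, Σy = 89, Σx² = 274, Σy² = 1643, Σxy = 615
nΣxy − ΣxΣy = 3075 − 3204 = -129
nΣx² − (Σx)² = 1370 − 1296 = 74; nΣy² − (Σy)² = 8215 − 7921 = 294
r = -129 / √(74 × 294) = -129 / 147.4992 ≈ -0.875

-0.875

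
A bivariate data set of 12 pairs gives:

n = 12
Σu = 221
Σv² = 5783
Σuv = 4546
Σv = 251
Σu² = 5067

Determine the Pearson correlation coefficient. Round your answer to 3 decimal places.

-0.105

r = (nΣuv − ΣuΣv) / √[(nΣu² − (Σu)²)(nΣv² − (Σv)²)]
Numerator: 12×4546 − 221×251 = -919
Denominator: √[(60804 − 48841)(69396 − 63001)] = √[11963 × 6395] = 8746.6213
r = -919 / 8746.6213 ≈ -0.105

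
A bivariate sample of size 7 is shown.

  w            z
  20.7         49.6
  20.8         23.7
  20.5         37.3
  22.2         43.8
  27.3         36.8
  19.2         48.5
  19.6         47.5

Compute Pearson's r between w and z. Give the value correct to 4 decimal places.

-0.2835

n = 7, Σw = 150.3, Σz = 287.2, Σw² = 3272.31, Σz² = 12294.32, Σwz = 6123.53
nΣwz − ΣwΣz = 42864.71 − 43166.16 = -301.45
nΣw² − (Σw)² = 22906.17 − 22590.09 = 316.08; nΣz² − (Σz)² = 86060.24 − 82483.84 = 3576.4
r = -301.45 / √(316.08 × 3576.4) = -301.45 / 1063.2161 ≈ -0.2835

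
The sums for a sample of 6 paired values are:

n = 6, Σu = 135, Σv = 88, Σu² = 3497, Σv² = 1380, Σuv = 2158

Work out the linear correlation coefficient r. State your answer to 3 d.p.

0.879

r = (nΣuv − ΣuΣv) / √[(nΣu² − (Σu)²)(nΣv² − (Σv)²)]
Numerator: 6×2158 − 135×88 = 1068
Denominator: √[(20982 − 18225)(8280 − 7744)] = √[2757 × 536] = 1215.6282
r = 1068 / 1215.6282 ≈ 0.879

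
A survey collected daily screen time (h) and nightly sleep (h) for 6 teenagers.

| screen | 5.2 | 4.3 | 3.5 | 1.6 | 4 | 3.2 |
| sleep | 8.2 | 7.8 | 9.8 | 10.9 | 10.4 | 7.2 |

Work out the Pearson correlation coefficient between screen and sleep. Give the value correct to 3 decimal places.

-0.513

n = 6, Σx = 21.8, Σy = 54.3, Σx² = 86.58, Σy² = 502.93, Σxy = 192.56
nΣxy − ΣxΣy = 1155.36 − 1183.74 = -28.38
nΣx² − (Σx)² = 519.48 − 475.24 = 44.24; nΣy² − (Σy)² = 3017.58 − 2948.49 = 69.09
r = -28.38 / √(44.24 × 69.09) = -28.38 / 55.2860 ≈ -0.513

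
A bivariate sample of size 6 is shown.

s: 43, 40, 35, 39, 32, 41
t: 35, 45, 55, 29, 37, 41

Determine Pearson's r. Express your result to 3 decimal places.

-0.276

n = 6, Σs = 230, Σt = 242, Σs² = 8900, Σt² = 10166, Σst = 9226
nΣst − ΣsΣt = 55356 − 55660 = -304
nΣs² − (Σs)² = 53400 − 52900 = 500; nΣt² − (Σt)² = 60996 − 58564 = 2432
r = -304 / √(500 × 2432) = -304 / 1102.7239 ≈ -0.276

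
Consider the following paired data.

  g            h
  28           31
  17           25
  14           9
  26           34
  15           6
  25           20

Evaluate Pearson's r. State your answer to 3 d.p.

n = 6, Σg = 125, Σh = 125, Σg² = 2795, Σh² = 3259, Σgh = 2893
nΣgh − ΣgΣh = 17358 − 15625 = 1733
nΣg² − (Σg)² = 16770 − 15625 = 1145; nΣh² − (Σh)² = 19554 − 15625 = 3929
r = 1733 / √(1145 × 3929) = 1733 / 2121.0151 ≈ 0.817

0.817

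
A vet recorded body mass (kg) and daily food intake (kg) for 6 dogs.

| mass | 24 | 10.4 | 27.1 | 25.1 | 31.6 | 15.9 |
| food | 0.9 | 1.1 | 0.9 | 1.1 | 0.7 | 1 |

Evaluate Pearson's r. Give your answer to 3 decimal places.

-0.735

n = 6, Σx = 134.1, Σy = 5.7, Σx² = 3299.95, Σy² = 5.53, Σxy = 123.06
nΣxy − ΣxΣy = 738.36 − 764.37 = -26.01
nΣx² − (Σx)² = 19799.7 − 17982.81 = 1816.89; nΣy² − (Σy)² = 33.18 − 32.49 = 0.69
r = -26.01 / √(1816.89 × 0.69) = -26.01 / 35.4070 ≈ -0.735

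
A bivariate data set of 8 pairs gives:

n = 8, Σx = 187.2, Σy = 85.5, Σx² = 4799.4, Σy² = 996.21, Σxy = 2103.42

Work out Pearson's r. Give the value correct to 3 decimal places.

r = (nΣxy − ΣxΣy) / √[(nΣx² − (Σx)²)(nΣy² − (Σy)²)]
Numerator: 8×2103.42 − 187.2×85.5 = 821.76
Denominator: √[(38395.2 − 35043.84)(7969.68 − 7310.25)] = √[3351.36 × 659.43] = 1486.6026
r = 821.76 / 1486.6026 ≈ 0.553

0.553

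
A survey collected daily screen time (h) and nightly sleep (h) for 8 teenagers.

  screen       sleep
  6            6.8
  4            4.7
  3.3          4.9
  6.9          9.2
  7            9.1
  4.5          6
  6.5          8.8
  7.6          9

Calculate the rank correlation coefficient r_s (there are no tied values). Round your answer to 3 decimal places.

Rank screen: 4, 2, 1, 6, 7, 3, 5, 8
Rank sleep: 4, 1, 2, 8, 7, 3, 5, 6
d = rank(screen) − rank(sleep): 0, 1, -1, -2, 0, 0, 0, 2; Σd² = 10
ρ = 1 − 6Σd² / [n(n²−1)] = 1 − 6×10 / (8×63) = 1 − 60/504 ≈ 0.881

0.881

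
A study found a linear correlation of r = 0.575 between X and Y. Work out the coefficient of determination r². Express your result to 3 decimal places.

r² = (0.575)² = 0.331

0.331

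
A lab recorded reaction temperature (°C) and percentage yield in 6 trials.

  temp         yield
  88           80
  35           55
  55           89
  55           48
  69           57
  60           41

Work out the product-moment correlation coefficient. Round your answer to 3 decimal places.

0.346

n = 6, Σx = 362, Σy = 370, Σx² = 23380, Σy² = 24580, Σxy = 22893
nΣxy − ΣxΣy = 137358 − 133940 = 3418
nΣx² − (Σx)² = 140280 − 131044 = 9236; nΣy² − (Σy)² = 147480 − 136900 = 10580
r = 3418 / √(9236 × 10580) = 3418 / 9885.1849 ≈ 0.346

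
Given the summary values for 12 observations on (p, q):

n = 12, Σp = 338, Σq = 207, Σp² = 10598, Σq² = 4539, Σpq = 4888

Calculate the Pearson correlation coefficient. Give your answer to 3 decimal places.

-0.923

r = (nΣpq − ΣpΣq) / √[(nΣp² − (Σp)²)(nΣq² − (Σq)²)]
Numerator: 12×4888 − 338×207 = -11310
Denominator: √[(127176 − 114244)(54468 − 42849)] = √[12932 × 11619] = 12257.9325
r = -11310 / 12257.9325 ≈ -0.923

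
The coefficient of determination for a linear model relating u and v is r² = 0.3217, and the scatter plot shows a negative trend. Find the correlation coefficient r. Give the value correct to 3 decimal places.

-0.567

|r| = √0.3217 = 0.567
The association is negative, so r = −0.567.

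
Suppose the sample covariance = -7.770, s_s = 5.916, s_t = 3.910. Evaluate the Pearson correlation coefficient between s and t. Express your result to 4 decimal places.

r = Cov(s,t) / (s_s · s_t) = -7.770 / (5.916 × 3.910)
  = -7.770 / 23.1316 ≈ -0.3359

-0.3359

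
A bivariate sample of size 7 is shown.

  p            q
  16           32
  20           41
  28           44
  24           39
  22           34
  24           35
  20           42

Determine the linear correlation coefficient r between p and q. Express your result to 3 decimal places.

n = 7, Σp = 154, Σq = 267, Σp² = 3476, Σq² = 10307, Σpq = 5928
nΣpq − ΣpΣq = 41496 − 41118 = 378
nΣp² − (Σp)² = 24332 − 23716 = 616; nΣq² − (Σq)² = 72149 − 71289 = 860
r = 378 / √(616 × 860) = 378 / 727.8461 ≈ 0.519

0.519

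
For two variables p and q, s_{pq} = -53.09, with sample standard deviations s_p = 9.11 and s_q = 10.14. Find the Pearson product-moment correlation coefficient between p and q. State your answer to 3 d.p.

-0.575

r = Cov(p,q) / (s_p · s_q) = -53.09 / (9.11 × 10.14)
  = -53.09 / 92.3754 ≈ -0.575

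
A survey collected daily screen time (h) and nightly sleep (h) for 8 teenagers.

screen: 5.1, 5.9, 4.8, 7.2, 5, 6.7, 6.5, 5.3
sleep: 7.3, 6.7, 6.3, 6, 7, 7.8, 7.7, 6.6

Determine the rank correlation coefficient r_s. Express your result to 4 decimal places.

Rank screen: 3, 5, 1, 8, 2, 7, 6, 4
Rank sleep: 6, 4, 2, 1, 5, 8, 7, 3
d = rank(screen) − rank(sleep): -3, 1, -1, 7, -3, -1, -1, 1; Σd² = 72
ρ = 1 − 6Σd² / [n(n²−1)] = 1 − 6×72 / (8×63) = 1 − 432/504 ≈ 0.1429

0.1429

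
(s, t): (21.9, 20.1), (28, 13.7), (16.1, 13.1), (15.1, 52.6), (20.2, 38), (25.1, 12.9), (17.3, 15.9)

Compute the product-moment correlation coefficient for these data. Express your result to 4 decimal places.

-0.4893

n = 7, Σs = 143.7, Σt = 166.3, Σs² = 3088.17, Σt² = 5393.29, Σst = 3195.42
nΣst − ΣsΣt = 22367.94 − 23897.31 = -1529.37
nΣs² − (Σs)² = 21617.19 − 20649.69 = 967.5; nΣt² − (Σt)² = 37753.03 − 27655.69 = 10097.34
r = -1529.37 / √(967.5 × 10097.34) = -1529.37 / 3125.5682 ≈ -0.4893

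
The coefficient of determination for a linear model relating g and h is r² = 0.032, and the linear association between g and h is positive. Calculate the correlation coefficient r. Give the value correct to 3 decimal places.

|r| = √0.032 = 0.179
The association is positive, so r = 0.179.

0.179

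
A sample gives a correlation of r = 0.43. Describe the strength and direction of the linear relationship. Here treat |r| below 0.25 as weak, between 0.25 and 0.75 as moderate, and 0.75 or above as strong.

moderate positive

r = 0.43 > 0 so the relationship is positive.
|r| = 0.43, which falls in the moderate range.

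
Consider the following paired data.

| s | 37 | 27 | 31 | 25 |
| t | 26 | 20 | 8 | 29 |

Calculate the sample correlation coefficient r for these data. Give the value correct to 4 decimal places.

-0.1017

n = 4, Σs = 120, Σt = 83, Σs² = 3684, Σt² = 1981, Σst = 2475
nΣst − ΣsΣt = 9900 − 9960 = -60
nΣs² − (Σs)² = 14736 − 14400 = 336; nΣt² − (Σt)² = 7924 − 6889 = 1035
r = -60 / √(336 × 1035) = -60 / 589.7118 ≈ -0.1017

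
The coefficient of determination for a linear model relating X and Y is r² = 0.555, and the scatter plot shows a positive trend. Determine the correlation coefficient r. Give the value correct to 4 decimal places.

0.7450

|r| = √0.555 = 0.7450
The association is positive, so r = 0.7450.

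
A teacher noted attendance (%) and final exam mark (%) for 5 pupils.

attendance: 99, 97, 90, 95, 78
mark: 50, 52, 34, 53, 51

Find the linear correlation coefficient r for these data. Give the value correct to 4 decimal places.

n = 5, Σx = 459, Σy = 240, Σx² = 42419, Σy² = 11770, Σxy = 22067
nΣxy − ΣxΣy = 110335 − 110160 = 175
nΣx² − (Σx)² = 212095 − 210681 = 1414; nΣy² − (Σy)² = 58850 − 57600 = 1250
r = 175 / √(1414 × 1250) = 175 / 1329.4736 ≈ 0.1316

0.1316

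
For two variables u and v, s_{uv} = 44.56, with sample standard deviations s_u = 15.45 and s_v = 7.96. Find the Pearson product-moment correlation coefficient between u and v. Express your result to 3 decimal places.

r = Cov(u,v) / (s_u · s_v) = 44.56 / (15.45 × 7.96)
  = 44.56 / 122.9820 ≈ 0.362

0.362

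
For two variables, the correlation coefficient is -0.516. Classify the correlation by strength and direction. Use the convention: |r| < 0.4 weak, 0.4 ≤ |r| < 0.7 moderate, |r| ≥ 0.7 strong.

moderate negative

r = -0.516 < 0 so the relationship is negative.
|r| = 0.516, which falls in the moderate range.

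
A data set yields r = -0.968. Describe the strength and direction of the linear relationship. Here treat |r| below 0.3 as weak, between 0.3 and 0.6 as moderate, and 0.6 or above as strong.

strong negative

r = -0.968 < 0 so the relationship is negative.
|r| = 0.968, which falls in the strong range.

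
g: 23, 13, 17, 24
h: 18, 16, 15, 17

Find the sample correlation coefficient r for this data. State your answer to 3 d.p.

n = 4, Σg = 77, Σh = 66, Σg² = 1563, Σh² = 1094, Σgh = 1285
nΣgh − ΣgΣh = 5140 − 5082 = 58
nΣg² − (Σg)² = 6252 − 5929 = 323; nΣh² − (Σh)² = 4376 − 4356 = 20
r = 58 / √(323 × 20) = 58 / 80.3741 ≈ 0.722

0.722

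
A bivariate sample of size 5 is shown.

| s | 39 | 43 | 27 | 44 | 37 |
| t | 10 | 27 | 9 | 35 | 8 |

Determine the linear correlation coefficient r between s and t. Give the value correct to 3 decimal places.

0.737

n = 5, Σs = 190, Σt = 89, Σs² = 7404, Σt² = 2199, Σst = 3630
nΣst − ΣsΣt = 18150 − 16910 = 1240
nΣs² − (Σs)² = 37020 − 36100 = 920; nΣt² − (Σt)² = 10995 − 7921 = 3074
r = 1240 / √(920 × 3074) = 1240 / 1681.6896 ≈ 0.737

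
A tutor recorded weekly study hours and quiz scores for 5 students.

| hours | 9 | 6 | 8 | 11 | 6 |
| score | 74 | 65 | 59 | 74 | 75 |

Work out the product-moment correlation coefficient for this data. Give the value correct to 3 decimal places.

0.266

n = 5, Σx = 40, Σy = 347, Σx² = 338, Σy² = 24283, Σxy = 2792
nΣxy − ΣxΣy = 13960 − 13880 = 80
nΣx² − (Σx)² = 1690 − 1600 = 90; nΣy² − (Σy)² = 121415 − 120409 = 1006
r = 80 / √(90 × 1006) = 80 / 300.8987 ≈ 0.266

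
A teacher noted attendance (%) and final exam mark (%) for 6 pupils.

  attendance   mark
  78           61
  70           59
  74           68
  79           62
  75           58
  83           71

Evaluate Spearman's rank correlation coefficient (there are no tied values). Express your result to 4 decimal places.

0.5429

Rank attendance: 4, 1, 2, 5, 3, 6
Rank mark: 3, 2, 5, 4, 1, 6
d = rank(attendance) − rank(mark): 1, -1, -3, 1, 2, 0; Σd² = 16
ρ = 1 − 6Σd² / [n(n²−1)] = 1 − 6×16 / (6×35) = 1 − 96/210 ≈ 0.5429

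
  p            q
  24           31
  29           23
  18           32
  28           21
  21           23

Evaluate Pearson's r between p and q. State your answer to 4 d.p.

-0.6556

n = 5, Σp = 120, Σq = 130, Σp² = 2966, Σq² = 3484, Σpq = 3058
nΣpq − ΣpΣq = 15290 − 15600 = -310
nΣp² − (Σp)² = 14830 − 14400 = 430; nΣq² − (Σq)² = 17420 − 16900 = 520
r = -310 / √(430 × 520) = -310 / 472.8636 ≈ -0.6556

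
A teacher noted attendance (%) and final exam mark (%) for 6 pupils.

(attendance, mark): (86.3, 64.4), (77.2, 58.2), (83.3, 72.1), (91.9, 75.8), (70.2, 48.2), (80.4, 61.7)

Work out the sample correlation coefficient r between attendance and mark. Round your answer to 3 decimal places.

0.928

n = 6, Σx = 489.3, Σy = 380.4, Σx² = 40184.23, Σy² = 24608.78, Σxy = 31367.03
nΣxy − ΣxΣy = 188202.18 − 186129.72 = 2072.46
nΣx² − (Σx)² = 241105.38 − 239414.49 = 1690.89; nΣy² − (Σy)² = 147652.68 − 144704.16 = 2948.52
r = 2072.46 / √(1690.89 × 2948.52) = 2072.46 / 2232.8509 ≈ 0.928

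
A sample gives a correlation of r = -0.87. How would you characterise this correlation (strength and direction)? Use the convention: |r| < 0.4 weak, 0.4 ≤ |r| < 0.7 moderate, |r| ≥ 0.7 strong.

strong negative

r = -0.87 < 0 so the relationship is negative.
|r| = 0.87, which falls in the strong range.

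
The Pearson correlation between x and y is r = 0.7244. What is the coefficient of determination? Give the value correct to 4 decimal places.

0.5248

r² = (0.7244)² = 0.5248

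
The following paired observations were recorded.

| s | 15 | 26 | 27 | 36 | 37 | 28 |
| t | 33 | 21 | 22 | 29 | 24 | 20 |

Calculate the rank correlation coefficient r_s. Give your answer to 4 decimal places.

Rank s: 1, 2, 3, 5, 6, 4
Rank t: 6, 2, 3, 5, 4, 1
d = rank(s) − rank(t): -5, 0, 0, 0, 2, 3; Σd² = 38
ρ = 1 − 6Σd² / [n(n²−1)] = 1 − 6×38 / (6×35) = 1 − 228/210 ≈ -0.0857

-0.0857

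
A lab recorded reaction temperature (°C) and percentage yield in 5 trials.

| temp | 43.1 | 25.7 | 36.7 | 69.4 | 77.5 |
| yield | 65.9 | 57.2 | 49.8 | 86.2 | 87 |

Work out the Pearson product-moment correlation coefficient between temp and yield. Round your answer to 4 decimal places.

0.9354

n = 5, Σx = 252.4, Σy = 346.1, Σx² = 14687.6, Σy² = 25094.13, Σxy = 18862.77
nΣxy − ΣxΣy = 94313.85 − 87355.64 = 6958.21
nΣx² − (Σx)² = 73438 − 63705.76 = 9732.24; nΣy² − (Σy)² = 125470.65 − 119785.21 = 5685.44
r = 6958.21 / √(9732.24 × 5685.44) = 6958.21 / 7438.5527 ≈ 0.9354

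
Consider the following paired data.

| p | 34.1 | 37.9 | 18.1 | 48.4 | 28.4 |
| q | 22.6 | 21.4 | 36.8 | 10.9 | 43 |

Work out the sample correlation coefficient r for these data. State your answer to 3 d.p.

n = 5, Σp = 166.9, Σq = 134.7, Σp² = 6075.95, Σq² = 4290.77, Σpq = 3996.56
nΣpq − ΣpΣq = 19982.8 − 22481.43 = -2498.63
nΣp² − (Σp)² = 30379.75 − 27855.61 = 2524.14; nΣq² − (Σq)² = 21453.85 − 18144.09 = 3309.76
r = -2498.63 / √(2524.14 × 3309.76) = -2498.63 / 2890.3802 ≈ -0.864

-0.864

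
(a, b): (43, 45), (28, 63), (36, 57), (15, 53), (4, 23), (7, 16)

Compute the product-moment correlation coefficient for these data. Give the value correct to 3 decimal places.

n = 6, Σa = 133, Σb = 257, Σa² = 4219, Σb² = 12837, Σab = 6750
nΣab − ΣaΣb = 40500 − 34181 = 6319
nΣa² − (Σa)² = 25314 − 17689 = 7625; nΣb² − (Σb)² = 77022 − 66049 = 10973
r = 6319 / √(7625 × 10973) = 6319 / 9147.0829 ≈ 0.691

0.691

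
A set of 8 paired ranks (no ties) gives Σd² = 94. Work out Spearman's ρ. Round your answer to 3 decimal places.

ρ = 1 − 6Σd² / [n(n²−1)] = 1 − 6×94 / (8×63)
  = 1 − 564/504 = 1 − 1.1190 ≈ -0.119

-0.119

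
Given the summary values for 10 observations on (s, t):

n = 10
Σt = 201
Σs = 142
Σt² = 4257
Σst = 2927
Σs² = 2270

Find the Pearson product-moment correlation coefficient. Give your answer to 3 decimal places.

0.310

r = (nΣst − ΣsΣt) / √[(nΣs² − (Σs)²)(nΣt² − (Σt)²)]
Numerator: 10×2927 − 142×201 = 728
Denominator: √[(22700 − 20164)(42570 − 40401)] = √[2536 × 2169] = 2345.3324
r = 728 / 2345.3324 ≈ 0.310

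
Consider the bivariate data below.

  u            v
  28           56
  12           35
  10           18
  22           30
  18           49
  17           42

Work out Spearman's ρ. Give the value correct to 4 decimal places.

0.6571

Rank u: 6, 2, 1, 5, 4, 3
Rank v: 6, 3, 1, 2, 5, 4
d = rank(u) − rank(v): 0, -1, 0, 3, -1, -1; Σd² = 12
ρ = 1 − 6Σd² / [n(n²−1)] = 1 − 6×12 / (6×35) = 1 − 72/210 ≈ 0.6571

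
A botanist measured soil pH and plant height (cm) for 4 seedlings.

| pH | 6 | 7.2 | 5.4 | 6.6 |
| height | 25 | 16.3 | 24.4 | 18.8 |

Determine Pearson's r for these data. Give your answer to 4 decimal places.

-0.9244

n = 4, Σx = 25.2, Σy = 84.5, Σx² = 160.56, Σy² = 1839.49, Σxy = 523.2
nΣxy − ΣxΣy = 2092.8 − 2129.4 = -36.6
nΣx² − (Σx)² = 642.24 − 635.04 = 7.2; nΣy² − (Σy)² = 7357.96 − 7140.25 = 217.71
r = -36.6 / √(7.2 × 217.71) = -36.6 / 39.5918 ≈ -0.9244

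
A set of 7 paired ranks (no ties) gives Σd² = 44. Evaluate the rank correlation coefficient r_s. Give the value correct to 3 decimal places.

0.214

ρ = 1 − 6Σd² / [n(n²−1)] = 1 − 6×44 / (7×48)
  = 1 − 264/336 = 1 − 0.7857 ≈ 0.214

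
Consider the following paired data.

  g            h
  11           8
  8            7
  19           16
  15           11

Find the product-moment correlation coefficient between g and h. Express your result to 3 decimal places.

n = 4, Σg = 53, Σh = 42, Σg² = 771, Σh² = 490, Σgh = 613
nΣgh − ΣgΣh = 2452 − 2226 = 226
nΣg² − (Σg)² = 3084 − 2809 = 275; nΣh² − (Σh)² = 1960 − 1764 = 196
r = 226 / √(275 × 196) = 226 / 232.1637 ≈ 0.973

0.973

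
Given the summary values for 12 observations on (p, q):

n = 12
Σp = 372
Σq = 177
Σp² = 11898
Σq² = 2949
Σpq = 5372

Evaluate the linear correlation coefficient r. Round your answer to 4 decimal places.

r = (nΣpq − ΣpΣq) / √[(nΣp² − (Σp)²)(nΣq² − (Σq)²)]
Numerator: 12×5372 − 372×177 = -1380
Denominator: √[(142776 − 138384)(35388 − 31329)] = √[4392 × 4059] = 4222.2184
r = -1380 / 4222.2184 ≈ -0.3268

-0.3268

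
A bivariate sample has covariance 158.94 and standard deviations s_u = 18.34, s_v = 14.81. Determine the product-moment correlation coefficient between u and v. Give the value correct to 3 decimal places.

r = Cov(u,v) / (s_u · s_v) = 158.94 / (18.34 × 14.81)
  = 158.94 / 271.6154 ≈ 0.585

0.585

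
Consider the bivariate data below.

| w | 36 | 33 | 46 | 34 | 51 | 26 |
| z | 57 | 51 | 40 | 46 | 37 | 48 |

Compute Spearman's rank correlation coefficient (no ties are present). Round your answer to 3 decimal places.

-0.600

Rank w: 4, 2, 5, 3, 6, 1
Rank z: 6, 5, 2, 3, 1, 4
d = rank(w) − rank(z): -2, -3, 3, 0, 5, -3; Σd² = 56
ρ = 1 − 6Σd² / [n(n²−1)] = 1 − 6×56 / (6×35) = 1 − 336/210 ≈ -0.600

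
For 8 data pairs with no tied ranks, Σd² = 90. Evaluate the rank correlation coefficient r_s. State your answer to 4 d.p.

ρ = 1 − 6Σd² / [n(n²−1)] = 1 − 6×90 / (8×63)
  = 1 − 540/504 = 1 − 1.07143 ≈ -0.0714

-0.0714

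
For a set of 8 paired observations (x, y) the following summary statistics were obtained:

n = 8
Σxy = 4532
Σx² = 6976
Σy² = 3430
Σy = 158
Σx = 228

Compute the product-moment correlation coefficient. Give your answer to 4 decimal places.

r = (nΣxy − ΣxΣy) / √[(nΣx² − (Σx)²)(nΣy² − (Σy)²)]
Numerator: 8×4532 − 228×158 = 232
Denominator: √[(55808 − 51984)(27440 − 24964)] = √[3824 × 2476] = 3077.0479
r = 232 / 3077.0479 ≈ 0.0754

0.0754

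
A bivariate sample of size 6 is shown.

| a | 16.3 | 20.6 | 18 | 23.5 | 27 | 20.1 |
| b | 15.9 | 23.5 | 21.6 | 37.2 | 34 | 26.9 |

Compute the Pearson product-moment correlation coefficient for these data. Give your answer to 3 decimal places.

0.895

n = 6, Σa = 125.5, Σb = 159.1, Σa² = 2699.31, Σb² = 4535.07, Σab = 3464.96
nΣab − ΣaΣb = 20789.76 − 19967.05 = 822.71
nΣa² − (Σa)² = 16195.86 − 15750.25 = 445.61; nΣb² − (Σb)² = 27210.42 − 25312.81 = 1897.61
r = 822.71 / √(445.61 × 1897.61) = 822.71 / 919.5618 ≈ 0.895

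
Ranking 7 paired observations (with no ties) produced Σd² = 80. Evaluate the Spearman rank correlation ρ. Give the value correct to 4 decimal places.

ρ = 1 − 6Σd² / [n(n²−1)] = 1 − 6×80 / (7×48)
  = 1 − 480/336 = 1 − 1.42857 ≈ -0.4286

-0.4286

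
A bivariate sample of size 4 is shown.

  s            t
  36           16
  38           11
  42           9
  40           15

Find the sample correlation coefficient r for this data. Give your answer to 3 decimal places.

n = 4, Σs = 156, Σt = 51, Σs² = 6104, Σt² = 683, Σst = 1972
nΣst − ΣsΣt = 7888 − 7956 = -68
nΣs² − (Σs)² = 24416 − 24336 = 80; nΣt² − (Σt)² = 2732 − 2601 = 131
r = -68 / √(80 × 131) = -68 / 102.3719 ≈ -0.664

-0.664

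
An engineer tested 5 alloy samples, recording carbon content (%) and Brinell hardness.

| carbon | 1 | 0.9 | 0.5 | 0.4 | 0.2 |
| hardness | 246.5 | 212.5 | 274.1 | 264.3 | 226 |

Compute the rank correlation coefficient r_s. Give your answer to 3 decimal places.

-0.100

Rank carbon: 5, 4, 3, 2, 1
Rank hardness: 3, 1, 5, 4, 2
d = rank(carbon) − rank(hardness): 2, 3, -2, -2, -1; Σd² = 22
ρ = 1 − 6Σd² / [n(n²−1)] = 1 − 6×22 / (5×24) = 1 − 132/120 ≈ -0.100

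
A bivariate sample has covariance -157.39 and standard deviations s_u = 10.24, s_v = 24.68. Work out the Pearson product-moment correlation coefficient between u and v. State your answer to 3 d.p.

-0.623

r = Cov(u,v) / (s_u · s_v) = -157.39 / (10.24 × 24.68)
  = -157.39 / 252.7232 ≈ -0.623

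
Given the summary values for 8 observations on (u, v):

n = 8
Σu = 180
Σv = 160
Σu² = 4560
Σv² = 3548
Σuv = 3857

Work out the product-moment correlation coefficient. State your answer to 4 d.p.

r = (nΣuv − ΣuΣv) / √[(nΣu² − (Σu)²)(nΣv² − (Σv)²)]
Numerator: 8×3857 − 180×160 = 2056
Denominator: √[(36480 − 32400)(28384 − 25600)] = √[4080 × 2784] = 3370.2700
r = 2056 / 3370.2700 ≈ 0.6100

0.6100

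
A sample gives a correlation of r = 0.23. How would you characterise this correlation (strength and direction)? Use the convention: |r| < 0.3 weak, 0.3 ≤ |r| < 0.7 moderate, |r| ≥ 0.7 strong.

r = 0.23 > 0 so the relationship is positive.
|r| = 0.23, which falls in the weak range.

weak positive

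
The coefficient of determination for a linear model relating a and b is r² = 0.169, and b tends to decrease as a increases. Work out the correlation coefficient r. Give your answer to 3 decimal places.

|r| = √0.169 = 0.411
The association is negative, so r = −0.411.

-0.411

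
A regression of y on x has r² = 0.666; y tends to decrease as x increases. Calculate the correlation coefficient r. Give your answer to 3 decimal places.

|r| = √0.666 = 0.816
The association is negative, so r = −0.816.

-0.816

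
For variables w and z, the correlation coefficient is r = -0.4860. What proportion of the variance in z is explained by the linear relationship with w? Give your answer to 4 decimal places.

0.2362

r² = (-0.4860)² = 0.2362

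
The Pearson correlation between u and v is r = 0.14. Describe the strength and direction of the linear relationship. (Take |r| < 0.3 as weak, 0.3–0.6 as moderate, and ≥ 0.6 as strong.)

weak positive

r = 0.14 > 0 so the relationship is positive.
|r| = 0.14, which falls in the weak range.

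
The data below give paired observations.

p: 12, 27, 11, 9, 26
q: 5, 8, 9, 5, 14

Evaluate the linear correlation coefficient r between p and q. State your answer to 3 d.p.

n = 5, Σp = 85, Σq = 41, Σp² = 1751, Σq² = 391, Σpq = 784
nΣpq − ΣpΣq = 3920 − 3485 = 435
nΣp² − (Σp)² = 8755 − 7225 = 1530; nΣq² − (Σq)² = 1955 − 1681 = 274
r = 435 / √(1530 × 274) = 435 / 647.4720 ≈ 0.672

0.672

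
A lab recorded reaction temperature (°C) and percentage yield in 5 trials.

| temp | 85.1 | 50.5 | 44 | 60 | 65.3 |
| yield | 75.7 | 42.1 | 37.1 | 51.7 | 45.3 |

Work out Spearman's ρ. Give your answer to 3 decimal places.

0.900

Rank temp: 5, 2, 1, 3, 4
Rank yield: 5, 2, 1, 4, 3
d = rank(temp) − rank(yield): 0, 0, 0, -1, 1; Σd² = 2
ρ = 1 − 6Σd² / [n(n²−1)] = 1 − 6×2 / (5×24) = 1 − 12/120 ≈ 0.900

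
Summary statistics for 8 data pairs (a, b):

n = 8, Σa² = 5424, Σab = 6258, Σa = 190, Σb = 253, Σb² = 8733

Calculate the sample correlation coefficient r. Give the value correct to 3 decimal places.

0.305

r = (nΣab − ΣaΣb) / √[(nΣa² − (Σa)²)(nΣb² − (Σb)²)]
Numerator: 8×6258 − 190×253 = 1994
Denominator: √[(43392 − 36100)(69864 − 64009)] = √[7292 × 5855] = 6534.1151
r = 1994 / 6534.1151 ≈ 0.305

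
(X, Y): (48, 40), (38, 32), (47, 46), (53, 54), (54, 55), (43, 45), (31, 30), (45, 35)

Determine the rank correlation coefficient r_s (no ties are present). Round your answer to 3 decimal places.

0.881

Rank X: 6, 2, 5, 7, 8, 3, 1, 4
Rank Y: 4, 2, 6, 7, 8, 5, 1, 3
d = rank(X) − rank(Y): 2, 0, -1, 0, 0, -2, 0, 1; Σd² = 10
ρ = 1 − 6Σd² / [n(n²−1)] = 1 − 6×10 / (8×63) = 1 − 60/504 ≈ 0.881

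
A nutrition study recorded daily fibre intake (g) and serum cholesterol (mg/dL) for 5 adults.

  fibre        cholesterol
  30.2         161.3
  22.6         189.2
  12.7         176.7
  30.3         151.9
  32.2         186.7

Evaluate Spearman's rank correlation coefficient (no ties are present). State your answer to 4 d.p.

Rank fibre: 3, 2, 1, 4, 5
Rank cholesterol: 2, 5, 3, 1, 4
d = rank(fibre) − rank(cholesterol): 1, -3, -2, 3, 1; Σd² = 24
ρ = 1 − 6Σd² / [n(n²−1)] = 1 − 6×24 / (5×24) = 1 − 144/120 ≈ -0.2000

-0.2000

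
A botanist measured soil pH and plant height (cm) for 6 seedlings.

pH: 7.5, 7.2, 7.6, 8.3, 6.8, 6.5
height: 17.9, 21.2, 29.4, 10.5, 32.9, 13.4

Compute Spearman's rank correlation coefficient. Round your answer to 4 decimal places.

Rank pH: 4, 3, 5, 6, 2, 1
Rank height: 3, 4, 5, 1, 6, 2
d = rank(pH) − rank(height): 1, -1, 0, 5, -4, -1; Σd² = 44
ρ = 1 − 6Σd² / [n(n²−1)] = 1 − 6×44 / (6×35) = 1 − 264/210 ≈ -0.2571

-0.2571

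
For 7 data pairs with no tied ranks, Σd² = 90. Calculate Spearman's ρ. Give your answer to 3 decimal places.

ρ = 1 − 6Σd² / [n(n²−1)] = 1 − 6×90 / (7×48)
  = 1 − 540/336 = 1 − 1.6071 ≈ -0.607

-0.607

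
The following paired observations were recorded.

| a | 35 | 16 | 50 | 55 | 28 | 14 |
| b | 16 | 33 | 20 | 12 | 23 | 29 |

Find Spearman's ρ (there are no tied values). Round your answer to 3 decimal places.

Rank a: 4, 2, 5, 6, 3, 1
Rank b: 2, 6, 3, 1, 4, 5
d = rank(a) − rank(b): 2, -4, 2, 5, -1, -4; Σd² = 66
ρ = 1 − 6Σd² / [n(n²−1)] = 1 − 6×66 / (6×35) = 1 − 396/210 ≈ -0.886

-0.886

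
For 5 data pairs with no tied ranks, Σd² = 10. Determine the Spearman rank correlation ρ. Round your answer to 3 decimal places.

ρ = 1 − 6Σd² / [n(n²−1)] = 1 − 6×10 / (5×24)
  = 1 − 60/120 = 1 − 0.5000 ≈ 0.500

0.500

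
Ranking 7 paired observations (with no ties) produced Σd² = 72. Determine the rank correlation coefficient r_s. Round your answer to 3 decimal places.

-0.286

ρ = 1 − 6Σd² / [n(n²−1)] = 1 − 6×72 / (7×48)
  = 1 − 432/336 = 1 − 1.2857 ≈ -0.286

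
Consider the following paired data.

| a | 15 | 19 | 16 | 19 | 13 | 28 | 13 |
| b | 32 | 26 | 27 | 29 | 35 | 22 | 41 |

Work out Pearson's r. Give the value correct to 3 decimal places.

-0.829

n = 7, Σa = 123, Σb = 212, Σa² = 2325, Σb² = 6660, Σab = 3561
nΣab − ΣaΣb = 24927 − 26076 = -1149
nΣa² − (Σa)² = 16275 − 15129 = 1146; nΣb² − (Σb)² = 46620 − 44944 = 1676
r = -1149 / √(1146 × 1676) = -1149 / 1385.8918 ≈ -0.829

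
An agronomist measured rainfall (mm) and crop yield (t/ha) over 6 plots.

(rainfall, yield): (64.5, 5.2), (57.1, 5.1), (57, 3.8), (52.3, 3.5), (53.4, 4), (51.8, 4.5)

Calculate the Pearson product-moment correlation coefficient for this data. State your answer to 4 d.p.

n = 6, Σx = 336.1, Σy = 26.1, Σx² = 18939.75, Σy² = 115.99, Σxy = 1472.96
nΣxy − ΣxΣy = 8837.76 − 8772.21 = 65.55
nΣx² − (Σx)² = 113638.5 − 112963.21 = 675.29; nΣy² − (Σy)² = 695.94 − 681.21 = 14.73
r = 65.55 / √(675.29 × 14.73) = 65.55 / 99.7348 ≈ 0.6572

0.6572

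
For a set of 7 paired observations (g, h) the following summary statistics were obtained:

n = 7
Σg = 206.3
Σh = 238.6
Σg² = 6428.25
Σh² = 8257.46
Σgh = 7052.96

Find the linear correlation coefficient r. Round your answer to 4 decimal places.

r = (nΣgh − ΣgΣh) / √[(nΣg² − (Σg)²)(nΣh² − (Σh)²)]
Numerator: 7×7052.96 − 206.3×238.6 = 147.54
Denominator: √[(44997.75 − 42559.69)(57802.22 − 56929.96)] = √[2438.06 × 872.26] = 1458.2943
r = 147.54 / 1458.2943 ≈ 0.1012

0.1012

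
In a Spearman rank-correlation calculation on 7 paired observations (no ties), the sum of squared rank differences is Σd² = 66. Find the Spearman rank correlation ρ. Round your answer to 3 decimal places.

ρ = 1 − 6Σd² / [n(n²−1)] = 1 − 6×66 / (7×48)
  = 1 − 396/336 = 1 − 1.1786 ≈ -0.179

-0.179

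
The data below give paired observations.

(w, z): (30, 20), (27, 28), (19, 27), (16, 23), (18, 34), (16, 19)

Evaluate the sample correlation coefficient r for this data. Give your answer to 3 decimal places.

n = 6, Σw = 126, Σz = 151, Σw² = 2826, Σz² = 3959, Σwz = 3153
nΣwz − ΣwΣz = 18918 − 19026 = -108
nΣw² − (Σw)² = 16956 − 15876 = 1080; nΣz² − (Σz)² = 23754 − 22801 = 953
r = -108 / √(1080 × 953) = -108 / 1014.5147 ≈ -0.106

-0.106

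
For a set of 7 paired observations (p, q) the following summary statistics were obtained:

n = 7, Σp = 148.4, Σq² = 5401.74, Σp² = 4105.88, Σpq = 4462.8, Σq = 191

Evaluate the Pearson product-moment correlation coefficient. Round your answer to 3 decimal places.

r = (nΣpq − ΣpΣq) / √[(nΣp² − (Σp)²)(nΣq² − (Σq)²)]
Numerator: 7×4462.8 − 148.4×191 = 2895.2
Denominator: √[(28741.16 − 22022.56)(37812.18 − 36481)] = √[6718.6 × 1331.18] = 2990.5963
r = 2895.2 / 2990.5963 ≈ 0.968

0.968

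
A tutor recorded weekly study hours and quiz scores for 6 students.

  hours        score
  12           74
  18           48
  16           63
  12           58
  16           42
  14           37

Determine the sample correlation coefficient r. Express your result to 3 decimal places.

-0.456

n = 6, Σx = 88, Σy = 322, Σx² = 1320, Σy² = 18246, Σxy = 4646
nΣxy − ΣxΣy = 27876 − 28336 = -460
nΣx² − (Σx)² = 7920 − 7744 = 176; nΣy² − (Σy)² = 109476 − 103684 = 5792
r = -460 / √(176 × 5792) = -460 / 1009.6494 ≈ -0.456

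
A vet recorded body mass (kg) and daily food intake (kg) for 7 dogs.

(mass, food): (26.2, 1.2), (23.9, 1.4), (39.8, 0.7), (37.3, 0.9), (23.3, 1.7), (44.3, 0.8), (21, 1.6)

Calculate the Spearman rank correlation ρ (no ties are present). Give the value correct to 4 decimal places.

Rank mass: 4, 3, 6, 5, 2, 7, 1
Rank food: 4, 5, 1, 3, 7, 2, 6
d = rank(mass) − rank(food): 0, -2, 5, 2, -5, 5, -5; Σd² = 108
ρ = 1 − 6Σd² / [n(n²−1)] = 1 − 6×108 / (7×48) = 1 − 648/336 ≈ -0.9286

-0.9286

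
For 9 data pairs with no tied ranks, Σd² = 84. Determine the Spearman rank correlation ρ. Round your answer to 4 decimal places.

0.3000

ρ = 1 − 6Σd² / [n(n²−1)] = 1 − 6×84 / (9×80)
  = 1 − 504/720 = 1 − 0.70000 ≈ 0.3000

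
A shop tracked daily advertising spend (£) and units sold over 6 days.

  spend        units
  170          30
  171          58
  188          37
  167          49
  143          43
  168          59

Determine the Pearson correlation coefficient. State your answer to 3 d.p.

n = 6, Σx = 1007, Σy = 276, Σx² = 170047, Σy² = 13364, Σxy = 46218
nΣxy − ΣxΣy = 277308 − 277932 = -624
nΣx² − (Σx)² = 1020282 − 1014049 = 6233; nΣy² − (Σy)² = 80184 − 76176 = 4008
r = -624 / √(6233 × 4008) = -624 / 4998.1861 ≈ -0.125

-0.125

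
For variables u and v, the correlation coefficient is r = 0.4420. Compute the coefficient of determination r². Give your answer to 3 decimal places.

0.195

r² = (0.4420)² = 0.195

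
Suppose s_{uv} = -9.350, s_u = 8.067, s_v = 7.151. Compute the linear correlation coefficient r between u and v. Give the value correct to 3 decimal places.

r = Cov(u,v) / (s_u · s_v) = -9.350 / (8.067 × 7.151)
  = -9.350 / 57.6871 ≈ -0.162

-0.162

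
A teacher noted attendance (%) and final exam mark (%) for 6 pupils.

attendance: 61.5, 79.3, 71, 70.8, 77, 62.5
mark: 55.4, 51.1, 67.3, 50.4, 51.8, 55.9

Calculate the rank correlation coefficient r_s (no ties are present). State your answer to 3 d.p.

Rank attendance: 1, 6, 4, 3, 5, 2
Rank mark: 4, 2, 6, 1, 3, 5
d = rank(attendance) − rank(mark): -3, 4, -2, 2, 2, -3; Σd² = 46
ρ = 1 − 6Σd² / [n(n²−1)] = 1 − 6×46 / (6×35) = 1 − 276/210 ≈ -0.314

-0.314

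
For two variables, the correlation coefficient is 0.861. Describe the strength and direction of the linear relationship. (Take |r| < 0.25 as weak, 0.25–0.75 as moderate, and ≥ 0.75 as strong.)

r = 0.861 > 0 so the relationship is positive.
|r| = 0.861, which falls in the strong range.

strong positive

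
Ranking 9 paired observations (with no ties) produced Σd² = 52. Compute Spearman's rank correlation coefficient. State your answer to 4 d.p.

ρ = 1 − 6Σd² / [n(n²−1)] = 1 − 6×52 / (9×80)
  = 1 − 312/720 = 1 − 0.43333 ≈ 0.5667

0.5667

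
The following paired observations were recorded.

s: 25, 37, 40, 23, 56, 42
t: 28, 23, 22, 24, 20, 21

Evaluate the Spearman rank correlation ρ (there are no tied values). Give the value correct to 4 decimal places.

-0.9429

Rank s: 2, 3, 4, 1, 6, 5
Rank t: 6, 4, 3, 5, 1, 2
d = rank(s) − rank(t): -4, -1, 1, -4, 5, 3; Σd² = 68
ρ = 1 − 6Σd² / [n(n²−1)] = 1 − 6×68 / (6×35) = 1 − 408/210 ≈ -0.9429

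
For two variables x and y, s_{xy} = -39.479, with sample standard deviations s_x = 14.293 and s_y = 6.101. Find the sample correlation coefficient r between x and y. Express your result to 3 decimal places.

-0.453

r = Cov(x,y) / (s_x · s_y) = -39.479 / (14.293 × 6.101)
  = -39.479 / 87.2016 ≈ -0.453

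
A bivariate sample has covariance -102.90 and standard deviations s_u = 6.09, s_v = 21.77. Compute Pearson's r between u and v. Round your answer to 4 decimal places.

r = Cov(u,v) / (s_u · s_v) = -102.90 / (6.09 × 21.77)
  = -102.90 / 132.5793 ≈ -0.7761

-0.7761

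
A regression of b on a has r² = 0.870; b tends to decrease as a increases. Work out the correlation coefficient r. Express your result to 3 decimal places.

-0.933

|r| = √0.870 = 0.933
The association is negative, so r = −0.933.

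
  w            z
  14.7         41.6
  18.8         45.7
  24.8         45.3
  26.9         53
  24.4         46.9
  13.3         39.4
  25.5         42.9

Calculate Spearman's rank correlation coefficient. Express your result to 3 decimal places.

0.679

Rank w: 2, 3, 5, 7, 4, 1, 6
Rank z: 2, 5, 4, 7, 6, 1, 3
d = rank(w) − rank(z): 0, -2, 1, 0, -2, 0, 3; Σd² = 18
ρ = 1 − 6Σd² / [n(n²−1)] = 1 − 6×18 / (7×48) = 1 − 108/336 ≈ 0.679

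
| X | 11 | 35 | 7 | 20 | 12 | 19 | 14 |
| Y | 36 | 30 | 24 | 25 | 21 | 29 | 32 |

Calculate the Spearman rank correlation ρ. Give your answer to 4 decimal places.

0.1429

Rank X: 2, 7, 1, 6, 3, 5, 4
Rank Y: 7, 5, 2, 3, 1, 4, 6
d = rank(X) − rank(Y): -5, 2, -1, 3, 2, 1, -2; Σd² = 48
ρ = 1 − 6Σd² / [n(n²−1)] = 1 − 6×48 / (7×48) = 1 − 288/336 ≈ 0.1429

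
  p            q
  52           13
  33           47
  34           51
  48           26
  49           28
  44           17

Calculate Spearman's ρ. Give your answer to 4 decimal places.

Rank p: 6, 1, 2, 4, 5, 3
Rank q: 1, 5, 6, 3, 4, 2
d = rank(p) − rank(q): 5, -4, -4, 1, 1, 1; Σd² = 60
ρ = 1 − 6Σd² / [n(n²−1)] = 1 − 6×60 / (6×35) = 1 − 360/210 ≈ -0.7143

-0.7143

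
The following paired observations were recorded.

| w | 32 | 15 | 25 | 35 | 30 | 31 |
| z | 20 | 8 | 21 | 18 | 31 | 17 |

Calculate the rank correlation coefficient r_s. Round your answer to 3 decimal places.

Rank w: 5, 1, 2, 6, 3, 4
Rank z: 4, 1, 5, 3, 6, 2
d = rank(w) − rank(z): 1, 0, -3, 3, -3, 2; Σd² = 32
ρ = 1 − 6Σd² / [n(n²−1)] = 1 − 6×32 / (6×35) = 1 − 192/210 ≈ 0.086

0.086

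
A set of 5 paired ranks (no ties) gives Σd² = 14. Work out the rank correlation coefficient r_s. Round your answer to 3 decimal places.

0.300

ρ = 1 − 6Σd² / [n(n²−1)] = 1 − 6×14 / (5×24)
  = 1 − 84/120 = 1 − 0.7000 ≈ 0.300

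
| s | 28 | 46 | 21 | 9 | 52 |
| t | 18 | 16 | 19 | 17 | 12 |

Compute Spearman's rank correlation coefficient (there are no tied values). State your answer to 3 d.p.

-0.700

Rank s: 3, 4, 2, 1, 5
Rank t: 4, 2, 5, 3, 1
d = rank(s) − rank(t): -1, 2, -3, -2, 4; Σd² = 34
ρ = 1 − 6Σd² / [n(n²−1)] = 1 − 6×34 / (5×24) = 1 − 204/120 ≈ -0.700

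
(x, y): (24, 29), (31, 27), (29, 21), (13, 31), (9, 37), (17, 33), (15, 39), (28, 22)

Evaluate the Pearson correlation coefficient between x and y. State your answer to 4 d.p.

-0.8473

n = 8, Σx = 166, Σy = 239, Σx² = 3926, Σy² = 7435, Σxy = 4640
nΣxy − ΣxΣy = 37120 − 39674 = -2554
nΣx² − (Σx)² = 31408 − 27556 = 3852; nΣy² − (Σy)² = 59480 − 57121 = 2359
r = -2554 / √(3852 × 2359) = -2554 / 3014.4432 ≈ -0.8473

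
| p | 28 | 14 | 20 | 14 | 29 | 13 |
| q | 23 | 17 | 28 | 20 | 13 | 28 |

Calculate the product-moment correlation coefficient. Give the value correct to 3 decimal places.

n = 6, Σp = 118, Σq = 129, Σp² = 2586, Σq² = 2955, Σpq = 2463
nΣpq − ΣpΣq = 14778 − 15222 = -444
nΣp² − (Σp)² = 15516 − 13924 = 1592; nΣq² − (Σq)² = 17730 − 16641 = 1089
r = -444 / √(1592 × 1089) = -444 / 1316.6959 ≈ -0.337

-0.337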